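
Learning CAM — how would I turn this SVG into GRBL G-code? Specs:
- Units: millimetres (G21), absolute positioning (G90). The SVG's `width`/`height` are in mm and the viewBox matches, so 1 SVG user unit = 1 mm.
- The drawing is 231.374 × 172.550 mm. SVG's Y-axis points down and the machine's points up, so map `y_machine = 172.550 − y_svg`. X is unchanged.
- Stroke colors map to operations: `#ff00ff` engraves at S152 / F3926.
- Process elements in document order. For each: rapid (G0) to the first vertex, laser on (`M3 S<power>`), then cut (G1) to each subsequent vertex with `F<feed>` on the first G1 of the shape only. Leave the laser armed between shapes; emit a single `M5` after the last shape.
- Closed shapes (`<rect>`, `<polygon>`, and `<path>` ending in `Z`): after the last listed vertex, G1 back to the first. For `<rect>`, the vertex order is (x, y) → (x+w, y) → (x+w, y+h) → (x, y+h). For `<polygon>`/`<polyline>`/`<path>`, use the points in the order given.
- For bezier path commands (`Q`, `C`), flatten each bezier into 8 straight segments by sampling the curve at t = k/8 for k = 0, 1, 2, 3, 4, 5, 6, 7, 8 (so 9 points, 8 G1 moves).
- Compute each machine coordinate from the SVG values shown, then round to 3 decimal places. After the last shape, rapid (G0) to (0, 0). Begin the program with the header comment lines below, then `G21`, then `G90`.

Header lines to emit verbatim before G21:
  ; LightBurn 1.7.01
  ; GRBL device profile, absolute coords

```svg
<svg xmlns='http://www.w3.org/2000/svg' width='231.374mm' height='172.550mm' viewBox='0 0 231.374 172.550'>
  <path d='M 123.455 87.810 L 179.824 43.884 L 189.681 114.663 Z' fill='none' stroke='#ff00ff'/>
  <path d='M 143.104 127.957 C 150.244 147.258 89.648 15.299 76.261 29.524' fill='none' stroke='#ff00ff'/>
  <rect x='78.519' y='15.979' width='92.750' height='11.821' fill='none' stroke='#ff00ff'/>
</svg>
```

; LightBurn 1.7.01
; GRBL device profile, absolute coords
G21
G90
G0 X123.455 Y84.740
M3 S152
G1 X179.824 Y128.666 F3926
G1 X189.681 Y57.887
G1 X123.455 Y84.740
G0 X143.104 Y44.593
M3 S152
G1 X142.831 Y43.864 F3926
G1 X137.555 Y53.831
G1 X128.622 Y71.007
G1 X117.380 Y91.906
G1 X105.176 Y113.043
G1 X93.357 Y130.933
G1 X83.270 Y142.089
G1 X76.261 Y143.026
G0 X78.519 Y156.571
M3 S152
G1 X171.269 Y156.571 F3926
G1 X171.269 Y144.750
G1 X78.519 Y144.750
G1 X78.519 Y156.571
M5
G0 X0.000 Y0.000

1 u = 1 mm; y_m = 172.550 − y.

[1] `<path>` regular polygon, #ff00ff→engrave S152 F3926: (123.455,84.740) → (179.824,128.666) → (189.681,57.887) → (123.455,84.740) (closed)

[2] `<path>` cubic bezier, #ff00ff→engrave S152 F3926: (143.104,44.593) → (142.831,43.864) → (137.555,53.831) → (128.622,71.007) → (117.380,91.906) → (105.176,113.043) → (93.357,130.933) → (83.270,142.089) → (76.261,143.026)

[3] `<rect>` rectangle, #ff00ff→engrave S152 F3926: (78.519,156.571) → (171.269,156.571) → (171.269,144.750) → (78.519,144.750) → (78.519,156.571) (closed)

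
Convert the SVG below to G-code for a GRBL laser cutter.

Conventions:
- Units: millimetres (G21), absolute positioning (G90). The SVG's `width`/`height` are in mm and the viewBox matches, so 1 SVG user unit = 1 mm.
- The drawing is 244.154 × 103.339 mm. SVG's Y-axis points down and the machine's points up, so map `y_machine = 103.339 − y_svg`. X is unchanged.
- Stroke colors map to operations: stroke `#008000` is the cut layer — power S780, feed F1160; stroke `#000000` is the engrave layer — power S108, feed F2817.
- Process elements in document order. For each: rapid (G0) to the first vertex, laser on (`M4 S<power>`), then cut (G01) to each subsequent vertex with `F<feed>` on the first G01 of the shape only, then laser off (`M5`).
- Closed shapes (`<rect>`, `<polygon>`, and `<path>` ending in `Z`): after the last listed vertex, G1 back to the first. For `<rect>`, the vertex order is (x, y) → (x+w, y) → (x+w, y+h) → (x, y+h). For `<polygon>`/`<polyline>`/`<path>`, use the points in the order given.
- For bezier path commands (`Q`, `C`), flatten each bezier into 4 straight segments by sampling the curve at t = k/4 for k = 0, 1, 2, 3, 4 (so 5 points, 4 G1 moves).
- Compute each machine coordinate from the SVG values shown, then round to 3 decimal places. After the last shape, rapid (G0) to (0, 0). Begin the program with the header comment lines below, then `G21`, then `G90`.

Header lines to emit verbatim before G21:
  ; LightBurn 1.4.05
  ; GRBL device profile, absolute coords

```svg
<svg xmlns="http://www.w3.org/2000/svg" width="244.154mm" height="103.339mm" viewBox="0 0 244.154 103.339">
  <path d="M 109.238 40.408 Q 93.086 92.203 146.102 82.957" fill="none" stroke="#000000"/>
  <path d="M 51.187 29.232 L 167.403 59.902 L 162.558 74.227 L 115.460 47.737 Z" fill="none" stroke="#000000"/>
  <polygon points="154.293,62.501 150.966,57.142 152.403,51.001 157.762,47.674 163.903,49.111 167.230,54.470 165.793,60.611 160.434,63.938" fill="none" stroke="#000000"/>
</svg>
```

Since the viewBox matches the mm dimensions, user units are millimetres directly. The only transform is the Y-flip y_m = 103.339 − y_svg.

Shape 1 is a quadratic bezier drawn with `<path>`. Its stroke #000000 means engrave at S108, F2817. After flipping Y the toolpath is (109.238,62.931) → (105.485,40.849) → (110.378,26.396) → (123.917,19.574) → (146.102,20.382).

Shape 2 is a closed polygon drawn with `<path>`. Its stroke #000000 means engrave at S108, F2817. After flipping Y the toolpath is (51.187,74.107) → (167.403,43.437) → (162.558,29.112) → (115.460,55.602) → (51.187,74.107), returning to the start.

Shape 3 is a regular polygon drawn with `<polygon>`. Its stroke #000000 means engrave at S108, F2817. After flipping Y the toolpath is (154.293,40.838) → (150.966,46.197) → (152.403,52.338) → (157.762,55.665) → (163.903,54.228) → (167.230,48.869) → (165.793,42.728) → (160.434,39.401) → (154.293,40.838), returning to the start.

; LightBurn 1.4.05
; GRBL device profile, absolute coords
G21
G90
G0 X109.238 Y62.931
M4 S108
G01 X105.485 Y40.849 F2817
G01 X110.378 Y26.396
G01 X123.917 Y19.574
G01 X146.102 Y20.382
M5
G0 X51.187 Y74.107
M4 S108
G01 X167.403 Y43.437 F2817
G01 X162.558 Y29.112
G01 X115.460 Y55.602
G01 X51.187 Y74.107
M5
G0 X154.293 Y40.838
M4 S108
G01 X150.966 Y46.197 F2817
G01 X152.403 Y52.338
G01 X157.762 Y55.665
G01 X163.903 Y54.228
G01 X167.230 Y48.869
G01 X165.793 Y42.728
G01 X160.434 Y39.401
G01 X154.293 Y40.838
M5
G0 X0.000 Y0.000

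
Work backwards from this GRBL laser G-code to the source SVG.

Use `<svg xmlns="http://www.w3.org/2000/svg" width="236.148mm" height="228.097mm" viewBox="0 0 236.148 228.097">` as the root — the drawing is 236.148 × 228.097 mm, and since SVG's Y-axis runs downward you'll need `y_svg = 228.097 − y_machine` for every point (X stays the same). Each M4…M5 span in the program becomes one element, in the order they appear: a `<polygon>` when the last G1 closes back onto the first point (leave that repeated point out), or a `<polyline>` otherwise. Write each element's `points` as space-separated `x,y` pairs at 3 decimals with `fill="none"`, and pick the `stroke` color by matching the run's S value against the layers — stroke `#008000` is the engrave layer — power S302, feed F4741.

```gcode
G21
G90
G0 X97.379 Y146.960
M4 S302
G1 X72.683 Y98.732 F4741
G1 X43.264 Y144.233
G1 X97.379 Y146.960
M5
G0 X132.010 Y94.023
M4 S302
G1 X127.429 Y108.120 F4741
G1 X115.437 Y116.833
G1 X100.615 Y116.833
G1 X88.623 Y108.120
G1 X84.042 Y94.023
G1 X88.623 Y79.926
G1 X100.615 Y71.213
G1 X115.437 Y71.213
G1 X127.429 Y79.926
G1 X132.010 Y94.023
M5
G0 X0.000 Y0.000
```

Each laser-on run becomes one SVG element. Flip Y back into SVG space with y_svg = 228.097 − y_machine. Every run uses S302, so all elements get stroke `#008000` (engrave).

Run 1: The run returns to its start, so emit a `<polygon>` with points (Y-flipped): 97.379,81.137 72.683,129.365 43.264,83.864.

Run 2: The run returns to its start, so emit a `<polygon>` with points (Y-flipped): 132.010,134.074 127.429,119.977 115.437,111.264 100.615,111.264 88.623,119.977 84.042,134.074 88.623,148.171 100.615,156.884 115.437,156.884 127.429,148.171.

<svg xmlns="http://www.w3.org/2000/svg" width="236.148mm" height="228.097mm" viewBox="0 0 236.148 228.097">
  <polygon points="97.379,81.137 72.683,129.365 43.264,83.864" fill="none" stroke="#008000"/>
  <polygon points="132.010,134.074 127.429,119.977 115.437,111.264 100.615,111.264 88.623,119.977 84.042,134.074 88.623,148.171 100.615,156.884 115.437,156.884 127.429,148.171" fill="none" stroke="#008000"/>
</svg>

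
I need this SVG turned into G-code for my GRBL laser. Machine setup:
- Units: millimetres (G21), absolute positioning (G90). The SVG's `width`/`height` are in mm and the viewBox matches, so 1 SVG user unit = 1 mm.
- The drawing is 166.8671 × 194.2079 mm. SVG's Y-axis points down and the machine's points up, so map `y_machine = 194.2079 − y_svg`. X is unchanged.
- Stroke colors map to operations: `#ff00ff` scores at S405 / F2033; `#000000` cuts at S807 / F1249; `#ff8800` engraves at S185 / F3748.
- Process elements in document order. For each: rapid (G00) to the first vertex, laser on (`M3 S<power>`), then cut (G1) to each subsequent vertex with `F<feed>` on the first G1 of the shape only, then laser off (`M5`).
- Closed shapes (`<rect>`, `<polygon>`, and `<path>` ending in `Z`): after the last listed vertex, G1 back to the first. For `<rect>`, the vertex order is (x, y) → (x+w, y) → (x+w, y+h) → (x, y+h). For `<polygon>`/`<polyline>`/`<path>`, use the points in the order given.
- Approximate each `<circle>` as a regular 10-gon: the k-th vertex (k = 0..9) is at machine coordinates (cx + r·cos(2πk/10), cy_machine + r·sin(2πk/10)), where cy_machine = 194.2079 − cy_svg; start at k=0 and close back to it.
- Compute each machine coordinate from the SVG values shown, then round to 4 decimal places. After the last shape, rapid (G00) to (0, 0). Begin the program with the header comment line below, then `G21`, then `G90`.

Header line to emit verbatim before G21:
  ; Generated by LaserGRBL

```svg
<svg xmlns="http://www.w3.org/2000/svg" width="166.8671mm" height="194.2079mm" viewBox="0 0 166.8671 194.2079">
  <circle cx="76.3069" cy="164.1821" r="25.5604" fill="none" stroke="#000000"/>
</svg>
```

; Generated by LaserGRBL
G21
G90
G00 X101.8673 Y30.0258
M3 S807
G1 X96.9857 Y45.0498 F1249
G1 X84.2055 Y54.3352
G1 X68.4083 Y54.3352
G1 X55.6281 Y45.0498
G1 X50.7465 Y30.0258
G1 X55.6281 Y15.0018
G1 X68.4083 Y5.7164
G1 X84.2055 Y5.7164
G1 X96.9857 Y15.0018
G1 X101.8673 Y30.0258
M5
G00 X0.0000 Y0.0000

1 u = 1 mm; y_m = 194.2079 − y.

[1] `<circle>` circle, #000000→cut S807 F1249: (101.8673,30.0258) → (96.9857,45.0498) → (84.2055,54.3352) → (68.4083,54.3352) → (55.6281,45.0498) → (50.7465,30.0258) → (55.6281,15.0018) → (68.4083,5.7164) → (84.2055,5.7164) → (96.9857,15.0018) → (101.8673,30.0258) (closed)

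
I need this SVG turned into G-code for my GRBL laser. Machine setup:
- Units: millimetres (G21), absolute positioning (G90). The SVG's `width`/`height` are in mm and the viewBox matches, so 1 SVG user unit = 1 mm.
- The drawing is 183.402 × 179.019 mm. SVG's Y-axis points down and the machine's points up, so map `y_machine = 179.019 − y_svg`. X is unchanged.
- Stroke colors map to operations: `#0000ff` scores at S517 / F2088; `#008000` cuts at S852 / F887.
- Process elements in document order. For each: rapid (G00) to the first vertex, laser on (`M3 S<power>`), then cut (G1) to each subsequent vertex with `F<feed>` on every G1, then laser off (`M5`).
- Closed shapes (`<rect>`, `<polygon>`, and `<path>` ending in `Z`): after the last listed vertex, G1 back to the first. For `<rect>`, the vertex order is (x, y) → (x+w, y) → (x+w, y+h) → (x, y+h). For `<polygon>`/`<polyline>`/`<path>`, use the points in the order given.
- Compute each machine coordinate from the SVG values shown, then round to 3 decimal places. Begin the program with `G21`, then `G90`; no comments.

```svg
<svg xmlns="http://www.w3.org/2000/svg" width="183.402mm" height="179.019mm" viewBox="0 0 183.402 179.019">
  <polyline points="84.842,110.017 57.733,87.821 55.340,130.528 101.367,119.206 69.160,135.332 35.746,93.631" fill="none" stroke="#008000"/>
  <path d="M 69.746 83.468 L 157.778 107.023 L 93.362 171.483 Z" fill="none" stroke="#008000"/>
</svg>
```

G21
G90
G00 X84.842 Y69.002
M3 S852
G1 X57.733 Y91.198 F887
G1 X55.340 Y48.491 F887
G1 X101.367 Y59.813 F887
G1 X69.160 Y43.687 F887
G1 X35.746 Y85.388 F887
M5
G00 X69.746 Y95.551
M3 S852
G1 X157.778 Y71.996 F887
G1 X93.362 Y7.536 F887
G1 X69.746 Y95.551 F887
M5

viewBox `0 0 183.402 179.019` with mm width/height → 1 unit = 1 mm. Flip: y_m = 179.019 − y_svg.

**Shape 1** — `<polyline>` open polyline, stroke `#008000` → cut (S852, F887). Machine vertices: (84.842,69.002) → (57.733,91.198) → (55.340,48.491) → (101.367,59.813) → (69.160,43.687) → (35.746,85.388). Open path.

**Shape 2** — `<path>` regular polygon, stroke `#008000` → cut (S852, F887). Machine vertices: (69.746,95.551) → (157.778,71.996) → (93.362,7.536) → (69.746,95.551). Closed: final G1 returns to the first vertex.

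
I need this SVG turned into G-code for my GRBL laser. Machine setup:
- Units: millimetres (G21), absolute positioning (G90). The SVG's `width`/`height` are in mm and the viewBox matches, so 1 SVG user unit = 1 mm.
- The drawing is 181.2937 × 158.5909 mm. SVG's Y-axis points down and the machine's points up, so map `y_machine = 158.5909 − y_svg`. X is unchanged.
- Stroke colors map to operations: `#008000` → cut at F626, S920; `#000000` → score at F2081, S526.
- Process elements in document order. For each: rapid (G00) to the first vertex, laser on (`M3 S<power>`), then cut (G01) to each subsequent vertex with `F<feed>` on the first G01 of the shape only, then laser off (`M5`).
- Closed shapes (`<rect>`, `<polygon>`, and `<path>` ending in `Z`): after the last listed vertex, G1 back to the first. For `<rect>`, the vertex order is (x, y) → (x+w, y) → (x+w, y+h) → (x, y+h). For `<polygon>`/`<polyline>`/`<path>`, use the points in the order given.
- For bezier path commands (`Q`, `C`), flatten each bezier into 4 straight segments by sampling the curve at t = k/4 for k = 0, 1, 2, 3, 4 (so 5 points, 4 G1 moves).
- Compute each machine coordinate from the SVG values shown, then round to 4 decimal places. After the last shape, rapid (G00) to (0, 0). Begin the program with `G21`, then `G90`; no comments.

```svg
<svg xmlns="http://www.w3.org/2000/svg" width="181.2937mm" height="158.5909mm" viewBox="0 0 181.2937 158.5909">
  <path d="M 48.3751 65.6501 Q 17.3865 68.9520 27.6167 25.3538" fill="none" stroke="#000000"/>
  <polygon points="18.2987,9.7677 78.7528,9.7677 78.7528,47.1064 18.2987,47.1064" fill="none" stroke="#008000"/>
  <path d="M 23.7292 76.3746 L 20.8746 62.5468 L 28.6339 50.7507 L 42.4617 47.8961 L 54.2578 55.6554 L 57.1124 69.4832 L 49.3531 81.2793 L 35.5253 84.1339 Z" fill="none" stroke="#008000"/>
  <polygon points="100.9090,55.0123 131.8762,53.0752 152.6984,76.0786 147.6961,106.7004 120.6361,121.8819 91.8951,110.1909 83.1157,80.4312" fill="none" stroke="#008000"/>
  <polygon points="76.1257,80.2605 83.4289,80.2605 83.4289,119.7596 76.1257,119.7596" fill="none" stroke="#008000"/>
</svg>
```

G21
G90
G00 X48.3751 Y92.9408
M3 S526
G01 X35.4570 Y94.2211 F2081
G01 X27.6912 Y101.3639
G01 X25.0778 Y114.3693
G01 X27.6167 Y133.2371
M5
G00 X18.2987 Y148.8232
M3 S920
G01 X78.7528 Y148.8232 F626
G01 X78.7528 Y111.4845
G01 X18.2987 Y111.4845
G01 X18.2987 Y148.8232
M5
G00 X23.7292 Y82.2163
M3 S920
G01 X20.8746 Y96.0441 F626
G01 X28.6339 Y107.8402
G01 X42.4617 Y110.6948
G01 X54.2578 Y102.9355
G01 X57.1124 Y89.1077
G01 X49.3531 Y77.3116
G01 X35.5253 Y74.4570
G01 X23.7292 Y82.2163
M5
G00 X100.9090 Y103.5786
M3 S920
G01 X131.8762 Y105.5157 F626
G01 X152.6984 Y82.5123
G01 X147.6961 Y51.8905
G01 X120.6361 Y36.7090
G01 X91.8951 Y48.4000
G01 X83.1157 Y78.1597
G01 X100.9090 Y103.5786
M5
G00 X76.1257 Y78.3304
M3 S920
G01 X83.4289 Y78.3304 F626
G01 X83.4289 Y38.8313
G01 X76.1257 Y38.8313
G01 X76.1257 Y78.3304
M5
G00 X0.0000 Y0.0000

1 u = 1 mm; y_m = 158.5909 − y.

[1] `<path>` quadratic bezier, #000000→score S526 F2081: (48.3751,92.9408) → (35.4570,94.2211) → (27.6912,101.3639) → (25.0778,114.3693) → (27.6167,133.2371)

[2] `<polygon>` rectangle, #008000→cut S920 F626: (18.2987,148.8232) → (78.7528,148.8232) → (78.7528,111.4845) → (18.2987,111.4845) → (18.2987,148.8232) (closed)

[3] `<path>` regular polygon, #008000→cut S920 F626: (23.7292,82.2163) → (20.8746,96.0441) → (28.6339,107.8402) → (42.4617,110.6948) → (54.2578,102.9355) → (57.1124,89.1077) → (49.3531,77.3116) → (35.5253,74.4570) → (23.7292,82.2163) (closed)

[4] `<polygon>` regular polygon, #008000→cut S920 F626: (100.9090,103.5786) → (131.8762,105.5157) → (152.6984,82.5123) → (147.6961,51.8905) → (120.6361,36.7090) → (91.8951,48.4000) → (83.1157,78.1597) → (100.9090,103.5786) (closed)

[5] `<polygon>` rectangle, #008000→cut S920 F626: (76.1257,78.3304) → (83.4289,78.3304) → (83.4289,38.8313) → (76.1257,38.8313) → (76.1257,78.3304) (closed)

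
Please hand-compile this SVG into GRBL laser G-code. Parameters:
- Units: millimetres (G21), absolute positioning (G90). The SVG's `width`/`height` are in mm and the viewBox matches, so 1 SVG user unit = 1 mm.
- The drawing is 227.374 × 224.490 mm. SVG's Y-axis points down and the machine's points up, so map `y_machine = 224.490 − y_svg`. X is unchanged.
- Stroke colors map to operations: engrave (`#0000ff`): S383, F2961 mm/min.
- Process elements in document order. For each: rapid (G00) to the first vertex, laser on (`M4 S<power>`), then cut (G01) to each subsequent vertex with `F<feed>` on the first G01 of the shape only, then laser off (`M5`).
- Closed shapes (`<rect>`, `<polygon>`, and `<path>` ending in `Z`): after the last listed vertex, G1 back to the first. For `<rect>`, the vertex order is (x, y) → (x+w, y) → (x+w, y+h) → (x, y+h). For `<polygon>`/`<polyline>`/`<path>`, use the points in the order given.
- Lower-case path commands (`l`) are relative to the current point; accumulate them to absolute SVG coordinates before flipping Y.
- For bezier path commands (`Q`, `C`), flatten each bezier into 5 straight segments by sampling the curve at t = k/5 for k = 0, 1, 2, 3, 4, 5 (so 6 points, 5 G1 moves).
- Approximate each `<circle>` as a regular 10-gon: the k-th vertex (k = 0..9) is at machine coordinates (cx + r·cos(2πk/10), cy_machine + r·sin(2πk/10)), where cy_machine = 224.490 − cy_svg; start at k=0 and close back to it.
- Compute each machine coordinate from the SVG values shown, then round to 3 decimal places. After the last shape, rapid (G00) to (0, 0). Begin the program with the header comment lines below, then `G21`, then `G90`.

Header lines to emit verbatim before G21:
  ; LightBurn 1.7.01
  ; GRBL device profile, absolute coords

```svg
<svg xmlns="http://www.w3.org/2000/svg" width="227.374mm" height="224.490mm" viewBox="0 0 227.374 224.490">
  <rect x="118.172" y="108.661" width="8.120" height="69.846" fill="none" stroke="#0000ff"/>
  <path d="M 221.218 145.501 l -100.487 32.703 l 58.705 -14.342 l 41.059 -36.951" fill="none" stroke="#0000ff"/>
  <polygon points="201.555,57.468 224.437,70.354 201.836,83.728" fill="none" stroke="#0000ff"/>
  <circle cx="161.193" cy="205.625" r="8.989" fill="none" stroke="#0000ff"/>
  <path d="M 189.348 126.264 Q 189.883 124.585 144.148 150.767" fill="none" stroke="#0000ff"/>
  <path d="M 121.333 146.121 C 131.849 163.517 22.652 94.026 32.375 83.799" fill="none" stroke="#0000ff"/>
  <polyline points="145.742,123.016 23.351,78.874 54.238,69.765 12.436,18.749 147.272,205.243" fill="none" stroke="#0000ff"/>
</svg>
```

; LightBurn 1.7.01
; GRBL device profile, absolute coords
G21
G90
G00 X118.172 Y115.829
M4 S383
G01 X126.292 Y115.829 F2961
G01 X126.292 Y45.983
G01 X118.172 Y45.983
G01 X118.172 Y115.829
M5
G00 X221.218 Y78.989
M4 S383
G01 X120.731 Y46.286 F2961
G01 X179.436 Y60.628
G01 X220.495 Y97.579
M5
G00 X201.555 Y167.022
M4 S383
G01 X224.437 Y154.136 F2961
G01 X201.836 Y140.762
G01 X201.555 Y167.022
M5
G00 X170.182 Y18.865
M4 S383
G01 X168.465 Y24.149 F2961
G01 X163.971 Y27.414
G01 X158.415 Y27.414
G01 X153.921 Y24.149
G01 X152.204 Y18.865
G01 X153.921 Y13.581
G01 X158.415 Y10.316
G01 X163.971 Y10.316
G01 X168.465 Y13.581
G01 X170.182 Y18.865
M5
G00 X189.348 Y98.226
M4 S383
G01 X187.711 Y97.783 F2961
G01 X182.373 Y95.111
G01 X173.333 Y90.211
G01 X160.591 Y83.081
G01 X144.148 Y73.723
M5
G00 X121.333 Y78.369
M4 S383
G01 X115.186 Y77.189 F2961
G01 X91.762 Y89.846
G01 X62.516 Y109.326
G01 X38.903 Y128.612
G01 X32.375 Y140.691
M5
G00 X145.742 Y101.474
M4 S383
G01 X23.351 Y145.616 F2961
G01 X54.238 Y154.725
G01 X12.436 Y205.741
G01 X147.272 Y19.247
M5
G00 X0.000 Y0.000

Since the viewBox matches the mm dimensions, user units are millimetres directly. The only transform is the Y-flip y_m = 224.490 − y_svg.

Shape 1 is a rectangle drawn with `<rect>`. Its stroke #0000ff means engrave at S383, F2961. After flipping Y the toolpath is (118.172,115.829) → (126.292,115.829) → (126.292,45.983) → (118.172,45.983) → (118.172,115.829), returning to the start.

Shape 2 is a open polyline drawn with `<path>`. Its stroke #0000ff means engrave at S383, F2961. After flipping Y the toolpath is (221.218,78.989) → (120.731,46.286) → (179.436,60.628) → (220.495,97.579).

Shape 3 is a regular polygon drawn with `<polygon>`. Its stroke #0000ff means engrave at S383, F2961. After flipping Y the toolpath is (201.555,167.022) → (224.437,154.136) → (201.836,140.762) → (201.555,167.022), returning to the start.

Shape 4 is a circle drawn with `<circle>`. Its stroke #0000ff means engrave at S383, F2961. After flipping Y the toolpath is (170.182,18.865) → (168.465,24.149) → (163.971,27.414) → (158.415,27.414) → (153.921,24.149) → (152.204,18.865) → (153.921,13.581) → (158.415,10.316) → (163.971,10.316) → (168.465,13.581) → (170.182,18.865), returning to the start.

Shape 5 is a quadratic bezier drawn with `<path>`. Its stroke #0000ff means engrave at S383, F2961. After flipping Y the toolpath is (189.348,98.226) → (187.711,97.783) → (182.373,95.111) → (173.333,90.211) → (160.591,83.081) → (144.148,73.723).

Shape 6 is a cubic bezier drawn with `<path>`. Its stroke #0000ff means engrave at S383, F2961. After flipping Y the toolpath is (121.333,78.369) → (115.186,77.189) → (91.762,89.846) → (62.516,109.326) → (38.903,128.612) → (32.375,140.691).

Shape 7 is a open polyline drawn with `<polyline>`. Its stroke #0000ff means engrave at S383, F2961. After flipping Y the toolpath is (145.742,101.474) → (23.351,145.616) → (54.238,154.725) → (12.436,205.741) → (147.272,19.247).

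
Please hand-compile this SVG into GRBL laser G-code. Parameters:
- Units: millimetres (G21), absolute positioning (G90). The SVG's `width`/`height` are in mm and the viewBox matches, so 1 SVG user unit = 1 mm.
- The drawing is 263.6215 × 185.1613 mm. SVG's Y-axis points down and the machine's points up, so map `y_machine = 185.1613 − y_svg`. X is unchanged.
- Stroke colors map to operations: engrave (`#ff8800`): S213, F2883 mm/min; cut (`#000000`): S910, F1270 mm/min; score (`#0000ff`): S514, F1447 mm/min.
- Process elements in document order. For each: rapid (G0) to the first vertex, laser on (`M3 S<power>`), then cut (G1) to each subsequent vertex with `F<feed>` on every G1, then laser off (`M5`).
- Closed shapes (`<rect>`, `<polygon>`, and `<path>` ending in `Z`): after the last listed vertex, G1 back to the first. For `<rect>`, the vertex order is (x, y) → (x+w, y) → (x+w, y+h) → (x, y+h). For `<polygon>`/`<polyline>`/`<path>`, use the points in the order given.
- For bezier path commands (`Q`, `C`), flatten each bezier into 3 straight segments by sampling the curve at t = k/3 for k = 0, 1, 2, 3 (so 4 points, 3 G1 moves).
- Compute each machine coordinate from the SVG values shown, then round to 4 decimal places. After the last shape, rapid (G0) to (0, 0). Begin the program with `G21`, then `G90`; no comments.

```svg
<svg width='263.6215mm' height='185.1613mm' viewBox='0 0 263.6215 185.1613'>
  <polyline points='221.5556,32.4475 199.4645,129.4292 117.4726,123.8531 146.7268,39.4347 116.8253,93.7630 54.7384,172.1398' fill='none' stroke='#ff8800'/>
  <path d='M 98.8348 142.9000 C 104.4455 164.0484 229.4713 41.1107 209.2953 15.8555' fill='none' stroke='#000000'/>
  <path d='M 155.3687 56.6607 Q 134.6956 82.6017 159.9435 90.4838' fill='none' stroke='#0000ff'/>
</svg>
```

viewBox `0 0 263.6215 185.1613` with mm width/height → 1 unit = 1 mm. Flip: y_m = 185.1613 − y_svg.

**Shape 1** — `<polyline>` open polyline, stroke `#ff8800` → engrave (S213, F2883). Machine vertices: (221.5556,152.7138) → (199.4645,55.7321) → (117.4726,61.3082) → (146.7268,145.7266) → (116.8253,91.3983) → (54.7384,13.0215). Open path.

**Shape 2** — `<path>` cubic bezier, stroke `#000000` → cut (S910, F1270). Control points (SVG): P0=(98.8348,142.9000), P1=(104.4455,164.0484), P2=(229.4713,41.1107), P3=(209.2953,15.8555); sampled at t=k/3. Machine vertices: (98.8348,42.2613) → (134.4499,60.1872) → (190.8713,120.4442) → (209.2953,169.3058). Open path.

**Shape 3** — `<path>` quadratic bezier, stroke `#0000ff` → score (S514, F1447). Control points (SVG): P0=(155.3687,56.6607), P1=(134.6956,82.6017), P2=(159.9435,90.4838); sampled at t=k/3. Machine vertices: (155.3687,128.5006) → (146.6890,113.2131) → (148.2139,101.9388) → (159.9435,94.6775). Open path.

G21
G90
G0 X221.5556 Y152.7138
M3 S213
G1 X199.4645 Y55.7321 F2883
G1 X117.4726 Y61.3082 F2883
G1 X146.7268 Y145.7266 F2883
G1 X116.8253 Y91.3983 F2883
G1 X54.7384 Y13.0215 F2883
M5
G0 X98.8348 Y42.2613
M3 S910
G1 X134.4499 Y60.1872 F1270
G1 X190.8713 Y120.4442 F1270
G1 X209.2953 Y169.3058 F1270
M5
G0 X155.3687 Y128.5006
M3 S514
G1 X146.6890 Y113.2131 F1447
G1 X148.2139 Y101.9388 F1447
G1 X159.9435 Y94.6775 F1447
M5
G0 X0.0000 Y0.0000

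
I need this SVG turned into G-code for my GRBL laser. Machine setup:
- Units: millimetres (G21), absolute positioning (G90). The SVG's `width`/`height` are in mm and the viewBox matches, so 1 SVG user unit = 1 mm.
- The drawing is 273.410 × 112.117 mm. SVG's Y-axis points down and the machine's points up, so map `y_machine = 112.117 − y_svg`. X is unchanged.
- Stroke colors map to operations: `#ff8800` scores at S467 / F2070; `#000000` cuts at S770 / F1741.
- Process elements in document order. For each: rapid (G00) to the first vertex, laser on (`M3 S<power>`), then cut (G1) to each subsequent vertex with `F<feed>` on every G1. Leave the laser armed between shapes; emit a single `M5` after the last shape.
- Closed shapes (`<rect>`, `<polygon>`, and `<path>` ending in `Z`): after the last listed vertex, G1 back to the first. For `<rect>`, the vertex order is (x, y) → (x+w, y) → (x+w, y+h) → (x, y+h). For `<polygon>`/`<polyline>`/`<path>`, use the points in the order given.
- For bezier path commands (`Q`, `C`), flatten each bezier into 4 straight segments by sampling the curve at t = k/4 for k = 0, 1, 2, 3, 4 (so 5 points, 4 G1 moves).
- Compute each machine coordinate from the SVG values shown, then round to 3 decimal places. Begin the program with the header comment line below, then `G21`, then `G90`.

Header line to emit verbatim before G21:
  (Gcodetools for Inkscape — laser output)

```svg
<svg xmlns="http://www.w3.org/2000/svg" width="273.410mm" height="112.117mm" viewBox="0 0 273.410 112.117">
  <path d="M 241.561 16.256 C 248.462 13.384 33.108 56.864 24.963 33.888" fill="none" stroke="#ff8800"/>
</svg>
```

viewBox `0 0 273.410 112.117` with mm width/height → 1 unit = 1 mm. Flip: y_m = 112.117 − y_svg.

**Shape 1** — `<path>` cubic bezier, stroke `#ff8800` → score (S467, F2070). Control points (SVG): P0=(241.561,16.256), P1=(248.462,13.384), P2=(33.108,56.864), P3=(24.963,33.888); sampled at t=k/4. Machine vertices: (241.561,95.861) → (211.774,91.087) → (138.904,79.506) → (63.213,71.695) → (24.963,78.229). Open path.

(Gcodetools for Inkscape — laser output)
G21
G90
G00 X241.561 Y95.861
M3 S467
G1 X211.774 Y91.087 F2070
G1 X138.904 Y79.506 F2070
G1 X63.213 Y71.695 F2070
G1 X24.963 Y78.229 F2070
M5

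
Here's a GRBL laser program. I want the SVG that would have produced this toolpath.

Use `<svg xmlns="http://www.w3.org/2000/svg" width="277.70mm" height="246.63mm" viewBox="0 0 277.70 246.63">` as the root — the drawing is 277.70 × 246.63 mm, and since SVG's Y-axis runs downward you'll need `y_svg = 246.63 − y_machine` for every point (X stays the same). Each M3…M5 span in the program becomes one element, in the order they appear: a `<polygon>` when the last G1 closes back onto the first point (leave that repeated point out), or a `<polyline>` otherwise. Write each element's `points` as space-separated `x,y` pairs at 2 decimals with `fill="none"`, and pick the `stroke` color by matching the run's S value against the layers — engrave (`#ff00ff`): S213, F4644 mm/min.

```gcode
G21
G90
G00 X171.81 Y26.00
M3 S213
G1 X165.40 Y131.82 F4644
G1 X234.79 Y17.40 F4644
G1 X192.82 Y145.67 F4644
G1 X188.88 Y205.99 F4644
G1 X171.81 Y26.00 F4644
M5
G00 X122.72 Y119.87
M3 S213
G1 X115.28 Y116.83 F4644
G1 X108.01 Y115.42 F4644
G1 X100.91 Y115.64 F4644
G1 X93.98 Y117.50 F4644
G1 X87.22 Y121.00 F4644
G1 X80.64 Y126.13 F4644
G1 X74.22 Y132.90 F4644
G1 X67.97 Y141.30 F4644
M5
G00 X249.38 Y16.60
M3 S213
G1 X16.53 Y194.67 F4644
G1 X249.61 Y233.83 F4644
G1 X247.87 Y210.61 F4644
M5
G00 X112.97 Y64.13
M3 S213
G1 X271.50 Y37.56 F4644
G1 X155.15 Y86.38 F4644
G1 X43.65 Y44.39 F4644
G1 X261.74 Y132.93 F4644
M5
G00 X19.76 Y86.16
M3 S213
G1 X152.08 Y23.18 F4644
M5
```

Each laser-on run becomes one SVG element. Flip Y back into SVG space with y_svg = 246.63 − y_machine. Every run uses S213, so all elements get stroke `#ff00ff` (engrave).

Run 1: The run returns to its start, so emit a `<polygon>` with points (Y-flipped): 171.81,220.63 165.40,114.81 234.79,229.23 192.82,100.96 188.88,40.64.

Run 2: The run is open, so emit a `<polyline>` with points (Y-flipped): 122.72,126.76 115.28,129.80 108.01,131.21 100.91,130.99 93.98,129.13 87.22,125.63 80.64,120.50 74.22,113.73 67.97,105.33.

Run 3: The run is open, so emit a `<polyline>` with points (Y-flipped): 249.38,230.03 16.53,51.96 249.61,12.80 247.87,36.02.

Run 4: The run is open, so emit a `<polyline>` with points (Y-flipped): 112.97,182.50 271.50,209.07 155.15,160.25 43.65,202.24 261.74,113.70.

Run 5: The run is open, so emit a `<polyline>` with points (Y-flipped): 19.76,160.47 152.08,223.45.

<svg xmlns="http://www.w3.org/2000/svg" width="277.70mm" height="246.63mm" viewBox="0 0 277.70 246.63">
  <polygon points="171.81,220.63 165.40,114.81 234.79,229.23 192.82,100.96 188.88,40.64" fill="none" stroke="#ff00ff"/>
  <polyline points="122.72,126.76 115.28,129.80 108.01,131.21 100.91,130.99 93.98,129.13 87.22,125.63 80.64,120.50 74.22,113.73 67.97,105.33" fill="none" stroke="#ff00ff"/>
  <polyline points="249.38,230.03 16.53,51.96 249.61,12.80 247.87,36.02" fill="none" stroke="#ff00ff"/>
  <polyline points="112.97,182.50 271.50,209.07 155.15,160.25 43.65,202.24 261.74,113.70" fill="none" stroke="#ff00ff"/>
  <polyline points="19.76,160.47 152.08,223.45" fill="none" stroke="#ff00ff"/>
</svg>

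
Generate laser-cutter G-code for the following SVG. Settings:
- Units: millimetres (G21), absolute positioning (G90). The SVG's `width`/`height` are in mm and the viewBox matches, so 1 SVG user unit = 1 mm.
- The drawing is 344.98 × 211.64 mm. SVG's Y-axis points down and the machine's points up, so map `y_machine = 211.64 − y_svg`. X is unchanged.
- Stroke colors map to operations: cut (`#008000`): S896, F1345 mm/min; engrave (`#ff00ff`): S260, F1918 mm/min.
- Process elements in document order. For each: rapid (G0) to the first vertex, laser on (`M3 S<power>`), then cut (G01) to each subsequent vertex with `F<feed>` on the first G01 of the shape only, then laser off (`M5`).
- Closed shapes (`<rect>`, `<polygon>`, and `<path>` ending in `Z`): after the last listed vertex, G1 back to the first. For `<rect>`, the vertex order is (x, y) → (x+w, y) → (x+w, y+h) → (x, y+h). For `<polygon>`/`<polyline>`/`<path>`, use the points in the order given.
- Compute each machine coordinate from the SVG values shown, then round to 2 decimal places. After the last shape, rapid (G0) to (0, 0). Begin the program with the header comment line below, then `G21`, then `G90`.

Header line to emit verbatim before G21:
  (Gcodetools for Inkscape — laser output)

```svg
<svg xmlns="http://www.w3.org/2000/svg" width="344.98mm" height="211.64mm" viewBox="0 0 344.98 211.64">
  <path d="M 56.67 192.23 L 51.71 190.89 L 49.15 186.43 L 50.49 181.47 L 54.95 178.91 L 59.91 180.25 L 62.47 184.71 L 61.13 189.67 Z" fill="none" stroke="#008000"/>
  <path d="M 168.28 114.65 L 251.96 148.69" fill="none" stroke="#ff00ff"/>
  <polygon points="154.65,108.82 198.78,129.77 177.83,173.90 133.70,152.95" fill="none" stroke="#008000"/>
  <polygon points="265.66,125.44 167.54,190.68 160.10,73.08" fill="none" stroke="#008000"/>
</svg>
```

1 u = 1 mm; y_m = 211.64 − y.

[1] `<path>` regular polygon, #008000→cut S896 F1345: (56.67,19.41) → (51.71,20.75) → (49.15,25.21) → (50.49,30.17) → (54.95,32.73) → (59.91,31.39) → (62.47,26.93) → (61.13,21.97) → (56.67,19.41) (closed)

[2] `<path>` line segment, #ff00ff→engrave S260 F1918: (168.28,96.99) → (251.96,62.95)

[3] `<polygon>` regular polygon, #008000→cut S896 F1345: (154.65,102.82) → (198.78,81.87) → (177.83,37.74) → (133.70,58.69) → (154.65,102.82) (closed)

[4] `<polygon>` regular polygon, #008000→cut S896 F1345: (265.66,86.20) → (167.54,20.96) → (160.10,138.56) → (265.66,86.20) (closed)

(Gcodetools for Inkscape — laser output)
G21
G90
G0 X56.67 Y19.41
M3 S896
G01 X51.71 Y20.75 F1345
G01 X49.15 Y25.21
G01 X50.49 Y30.17
G01 X54.95 Y32.73
G01 X59.91 Y31.39
G01 X62.47 Y26.93
G01 X61.13 Y21.97
G01 X56.67 Y19.41
M5
G0 X168.28 Y96.99
M3 S260
G01 X251.96 Y62.95 F1918
M5
G0 X154.65 Y102.82
M3 S896
G01 X198.78 Y81.87 F1345
G01 X177.83 Y37.74
G01 X133.70 Y58.69
G01 X154.65 Y102.82
M5
G0 X265.66 Y86.20
M3 S896
G01 X167.54 Y20.96 F1345
G01 X160.10 Y138.56
G01 X265.66 Y86.20
M5
G0 X0.00 Y0.00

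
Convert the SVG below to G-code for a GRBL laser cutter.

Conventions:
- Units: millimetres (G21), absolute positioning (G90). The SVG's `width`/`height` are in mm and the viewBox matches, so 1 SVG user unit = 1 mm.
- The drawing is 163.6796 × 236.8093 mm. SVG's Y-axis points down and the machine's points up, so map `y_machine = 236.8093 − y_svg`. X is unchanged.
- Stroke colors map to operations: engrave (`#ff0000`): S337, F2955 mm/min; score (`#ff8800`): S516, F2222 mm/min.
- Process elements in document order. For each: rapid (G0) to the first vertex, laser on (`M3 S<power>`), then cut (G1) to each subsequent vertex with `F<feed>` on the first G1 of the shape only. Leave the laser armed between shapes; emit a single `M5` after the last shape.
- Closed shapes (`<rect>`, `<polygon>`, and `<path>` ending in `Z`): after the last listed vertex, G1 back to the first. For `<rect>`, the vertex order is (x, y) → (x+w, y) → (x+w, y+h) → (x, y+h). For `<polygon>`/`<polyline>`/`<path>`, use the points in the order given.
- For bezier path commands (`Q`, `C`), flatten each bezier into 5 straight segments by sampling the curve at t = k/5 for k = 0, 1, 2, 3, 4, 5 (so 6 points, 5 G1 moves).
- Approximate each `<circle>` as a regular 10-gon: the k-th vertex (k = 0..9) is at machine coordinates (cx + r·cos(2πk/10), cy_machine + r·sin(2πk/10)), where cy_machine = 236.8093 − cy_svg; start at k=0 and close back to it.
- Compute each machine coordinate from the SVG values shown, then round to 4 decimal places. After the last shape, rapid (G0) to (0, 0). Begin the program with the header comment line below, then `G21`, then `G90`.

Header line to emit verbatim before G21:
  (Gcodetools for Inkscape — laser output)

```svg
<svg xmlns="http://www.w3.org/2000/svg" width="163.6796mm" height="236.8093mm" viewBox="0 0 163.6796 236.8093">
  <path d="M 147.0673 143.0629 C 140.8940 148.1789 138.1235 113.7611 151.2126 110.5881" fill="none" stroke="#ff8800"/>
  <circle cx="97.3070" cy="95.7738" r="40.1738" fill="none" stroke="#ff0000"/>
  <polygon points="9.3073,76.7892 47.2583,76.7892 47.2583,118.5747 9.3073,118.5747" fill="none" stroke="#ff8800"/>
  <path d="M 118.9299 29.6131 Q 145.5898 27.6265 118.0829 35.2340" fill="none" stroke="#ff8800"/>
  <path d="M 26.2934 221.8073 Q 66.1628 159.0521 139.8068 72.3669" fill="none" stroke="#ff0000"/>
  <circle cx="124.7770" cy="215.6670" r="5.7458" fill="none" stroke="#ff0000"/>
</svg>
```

viewBox `0 0 163.6796 236.8093` with mm width/height → 1 unit = 1 mm. Flip: y_m = 236.8093 − y_svg.

**Shape 1** — `<path>` cubic bezier, stroke `#ff8800` → score (S516, F2222). Control points (SVG): P0=(147.0673,143.0629), P1=(140.8940,148.1789), P2=(138.1235,113.7611), P3=(151.2126,110.5881); sampled at t=k/5. Machine vertices: (147.0673,93.7464) → (143.8713,94.8546) → (142.0899,102.0536) → (142.3211,111.9459) → (145.1626,121.1343) → (151.2126,126.2212). Open path.

**Shape 2** — `<circle>` circle, stroke `#ff0000` → engrave (S337, F2955). Machine vertices: (137.4808,141.0355) → (129.8083,164.6491) → (109.7214,179.2431) → (84.8926,179.2431) → (64.8057,164.6491) → (57.1332,141.0355) → (64.8057,117.4219) → (84.8926,102.8279) → (109.7214,102.8279) → (129.8083,117.4219) → (137.4808,141.0355). Closed: final G1 returns to the first vertex.

**Shape 3** — `<polygon>` rectangle, stroke `#ff8800` → score (S516, F2222). Machine vertices: (9.3073,160.0201) → (47.2583,160.0201) → (47.2583,118.2346) → (9.3073,118.2346) → (9.3073,160.0201). Closed: final G1 returns to the first vertex.

**Shape 4** — `<path>` quadratic bezier, stroke `#ff8800` → score (S516, F2222). Control points (SVG): P0=(118.9299,29.6131), P1=(145.5898,27.6265), P2=(118.0829,35.2340); sampled at t=k/5. Machine vertices: (118.9299,207.1962) → (127.4272,207.6071) → (131.5911,207.2504) → (131.4217,206.1262) → (126.9190,204.2345) → (118.0829,201.5753). Open path.

**Shape 5** — `<path>` quadratic bezier, stroke `#ff0000` → engrave (S337, F2955). Control points (SVG): P0=(26.2934,221.8073), P1=(66.1628,159.0521), P2=(139.8068,72.3669); sampled at t=k/5. Machine vertices: (26.2934,15.0020) → (43.5921,41.0613) → (63.5929,69.0350) → (86.2955,98.9230) → (111.7002,130.7255) → (139.8068,164.4424). Open path.

**Shape 6** — `<circle>` circle, stroke `#ff0000` → engrave (S337, F2955). Machine vertices: (130.5228,21.1423) → (129.4254,24.5196) → (126.5525,26.6069) → (123.0015,26.6069) → (120.1286,24.5196) → (119.0312,21.1423) → (120.1286,17.7650) → (123.0015,15.6777) → (126.5525,15.6777) → (129.4254,17.7650) → (130.5228,21.1423). Closed: final G1 returns to the first vertex.

(Gcodetools for Inkscape — laser output)
G21
G90
G0 X147.0673 Y93.7464
M3 S516
G1 X143.8713 Y94.8546 F2222
G1 X142.0899 Y102.0536
G1 X142.3211 Y111.9459
G1 X145.1626 Y121.1343
G1 X151.2126 Y126.2212
G0 X137.4808 Y141.0355
M3 S337
G1 X129.8083 Y164.6491 F2955
G1 X109.7214 Y179.2431
G1 X84.8926 Y179.2431
G1 X64.8057 Y164.6491
G1 X57.1332 Y141.0355
G1 X64.8057 Y117.4219
G1 X84.8926 Y102.8279
G1 X109.7214 Y102.8279
G1 X129.8083 Y117.4219
G1 X137.4808 Y141.0355
G0 X9.3073 Y160.0201
M3 S516
G1 X47.2583 Y160.0201 F2222
G1 X47.2583 Y118.2346
G1 X9.3073 Y118.2346
G1 X9.3073 Y160.0201
G0 X118.9299 Y207.1962
M3 S516
G1 X127.4272 Y207.6071 F2222
G1 X131.5911 Y207.2504
G1 X131.4217 Y206.1262
G1 X126.9190 Y204.2345
G1 X118.0829 Y201.5753
G0 X26.2934 Y15.0020
M3 S337
G1 X43.5921 Y41.0613 F2955
G1 X63.5929 Y69.0350
G1 X86.2955 Y98.9230
G1 X111.7002 Y130.7255
G1 X139.8068 Y164.4424
G0 X130.5228 Y21.1423
M3 S337
G1 X129.4254 Y24.5196 F2955
G1 X126.5525 Y26.6069
G1 X123.0015 Y26.6069
G1 X120.1286 Y24.5196
G1 X119.0312 Y21.1423
G1 X120.1286 Y17.7650
G1 X123.0015 Y15.6777
G1 X126.5525 Y15.6777
G1 X129.4254 Y17.7650
G1 X130.5228 Y21.1423
M5
G0 X0.0000 Y0.0000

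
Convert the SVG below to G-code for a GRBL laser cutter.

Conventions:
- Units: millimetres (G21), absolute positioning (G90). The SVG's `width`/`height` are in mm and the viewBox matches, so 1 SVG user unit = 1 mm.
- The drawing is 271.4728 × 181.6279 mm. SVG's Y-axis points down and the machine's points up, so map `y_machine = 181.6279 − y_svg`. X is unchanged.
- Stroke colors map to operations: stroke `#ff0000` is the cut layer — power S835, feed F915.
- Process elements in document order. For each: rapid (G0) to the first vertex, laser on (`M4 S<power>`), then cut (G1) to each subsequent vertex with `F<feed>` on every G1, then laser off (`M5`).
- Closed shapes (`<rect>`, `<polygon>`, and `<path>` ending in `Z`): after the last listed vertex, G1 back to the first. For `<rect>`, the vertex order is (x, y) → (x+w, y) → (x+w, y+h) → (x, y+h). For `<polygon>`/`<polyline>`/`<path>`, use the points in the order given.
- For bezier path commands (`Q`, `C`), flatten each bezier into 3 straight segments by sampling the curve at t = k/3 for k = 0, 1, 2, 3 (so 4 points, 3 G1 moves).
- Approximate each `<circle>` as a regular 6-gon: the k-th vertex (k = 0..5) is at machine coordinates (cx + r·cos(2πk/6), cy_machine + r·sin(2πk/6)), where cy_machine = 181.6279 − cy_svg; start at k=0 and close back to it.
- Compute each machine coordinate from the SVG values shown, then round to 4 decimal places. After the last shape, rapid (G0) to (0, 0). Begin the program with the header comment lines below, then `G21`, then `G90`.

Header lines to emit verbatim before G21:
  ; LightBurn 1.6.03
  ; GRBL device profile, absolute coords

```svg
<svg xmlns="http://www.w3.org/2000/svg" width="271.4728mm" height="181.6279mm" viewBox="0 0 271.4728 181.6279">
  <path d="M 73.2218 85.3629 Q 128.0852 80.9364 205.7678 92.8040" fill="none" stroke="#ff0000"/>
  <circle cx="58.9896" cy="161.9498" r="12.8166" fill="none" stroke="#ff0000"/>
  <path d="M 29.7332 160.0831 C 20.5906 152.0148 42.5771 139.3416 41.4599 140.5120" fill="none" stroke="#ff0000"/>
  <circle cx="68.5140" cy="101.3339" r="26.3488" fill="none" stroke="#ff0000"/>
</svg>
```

1 u = 1 mm; y_m = 181.6279 − y.

[1] `<path>` quadratic bezier, #ff0000→cut S835 F915: (73.2218,96.2650) → (112.3329,97.4055) → (156.5149,94.9252) → (205.7678,88.8239)

[2] `<circle>` circle, #ff0000→cut S835 F915: (71.8062,19.6781) → (65.3979,30.7776) → (52.5813,30.7776) → (46.1730,19.6781) → (52.5813,8.5786) → (65.3979,8.5786) → (71.8062,19.6781) (closed)

[3] `<path>` cubic bezier, #ff0000→cut S835 F915: (29.7332,21.5448) → (28.9583,30.4648) → (36.8845,38.3550) → (41.4599,41.1159)

[4] `<circle>` circle, #ff0000→cut S835 F915: (94.8628,80.2940) → (81.6884,103.1127) → (55.3396,103.1127) → (42.1652,80.2940) → (55.3396,57.4753) → (81.6884,57.4753) → (94.8628,80.2940) (closed)

; LightBurn 1.6.03
; GRBL device profile, absolute coords
G21
G90
G0 X73.2218 Y96.2650
M4 S835
G1 X112.3329 Y97.4055 F915
G1 X156.5149 Y94.9252 F915
G1 X205.7678 Y88.8239 F915
M5
G0 X71.8062 Y19.6781
M4 S835
G1 X65.3979 Y30.7776 F915
G1 X52.5813 Y30.7776 F915
G1 X46.1730 Y19.6781 F915
G1 X52.5813 Y8.5786 F915
G1 X65.3979 Y8.5786 F915
G1 X71.8062 Y19.6781 F915
M5
G0 X29.7332 Y21.5448
M4 S835
G1 X28.9583 Y30.4648 F915
G1 X36.8845 Y38.3550 F915
G1 X41.4599 Y41.1159 F915
M5
G0 X94.8628 Y80.2940
M4 S835
G1 X81.6884 Y103.1127 F915
G1 X55.3396 Y103.1127 F915
G1 X42.1652 Y80.2940 F915
G1 X55.3396 Y57.4753 F915
G1 X81.6884 Y57.4753 F915
G1 X94.8628 Y80.2940 F915
M5
G0 X0.0000 Y0.0000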